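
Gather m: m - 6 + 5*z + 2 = m + 5*z - 4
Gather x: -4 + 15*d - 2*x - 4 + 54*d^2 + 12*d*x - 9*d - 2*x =54*d^2 + 6*d + x*(12*d - 4) - 8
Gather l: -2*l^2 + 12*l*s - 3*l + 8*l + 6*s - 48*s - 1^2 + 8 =-2*l^2 + l*(12*s + 5) - 42*s + 7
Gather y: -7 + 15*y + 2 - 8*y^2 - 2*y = -8*y^2 + 13*y - 5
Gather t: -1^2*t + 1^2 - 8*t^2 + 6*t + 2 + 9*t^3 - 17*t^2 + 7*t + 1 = 9*t^3 - 25*t^2 + 12*t + 4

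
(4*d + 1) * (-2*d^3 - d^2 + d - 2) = -8*d^4 - 6*d^3 + 3*d^2 - 7*d - 2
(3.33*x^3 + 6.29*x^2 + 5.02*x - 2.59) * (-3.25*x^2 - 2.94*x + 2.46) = -10.8225*x^5 - 30.2327*x^4 - 26.6158*x^3 + 9.1321*x^2 + 19.9638*x - 6.3714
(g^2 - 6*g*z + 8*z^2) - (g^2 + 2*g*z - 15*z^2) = -8*g*z + 23*z^2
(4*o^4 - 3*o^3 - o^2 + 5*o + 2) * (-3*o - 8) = -12*o^5 - 23*o^4 + 27*o^3 - 7*o^2 - 46*o - 16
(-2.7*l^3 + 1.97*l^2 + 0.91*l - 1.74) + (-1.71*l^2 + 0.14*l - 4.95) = -2.7*l^3 + 0.26*l^2 + 1.05*l - 6.69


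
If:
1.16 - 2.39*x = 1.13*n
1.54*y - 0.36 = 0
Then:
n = 1.02654867256637 - 2.11504424778761*x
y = 0.23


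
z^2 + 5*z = z*(z + 5)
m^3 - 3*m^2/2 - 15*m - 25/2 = (m - 5)*(m + 1)*(m + 5/2)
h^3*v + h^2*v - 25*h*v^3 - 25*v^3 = (h - 5*v)*(h + 5*v)*(h*v + v)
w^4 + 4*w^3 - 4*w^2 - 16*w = w*(w - 2)*(w + 2)*(w + 4)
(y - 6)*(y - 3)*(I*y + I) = I*y^3 - 8*I*y^2 + 9*I*y + 18*I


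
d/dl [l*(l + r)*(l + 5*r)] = 3*l^2 + 12*l*r + 5*r^2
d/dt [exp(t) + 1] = exp(t)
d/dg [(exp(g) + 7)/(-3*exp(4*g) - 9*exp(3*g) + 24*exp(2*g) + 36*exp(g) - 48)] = ((exp(g) + 7)*(4*exp(3*g) + 9*exp(2*g) - 16*exp(g) - 12) - exp(4*g) - 3*exp(3*g) + 8*exp(2*g) + 12*exp(g) - 16)*exp(g)/(3*(exp(4*g) + 3*exp(3*g) - 8*exp(2*g) - 12*exp(g) + 16)^2)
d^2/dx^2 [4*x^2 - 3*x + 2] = 8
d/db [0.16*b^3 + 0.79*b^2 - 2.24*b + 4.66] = 0.48*b^2 + 1.58*b - 2.24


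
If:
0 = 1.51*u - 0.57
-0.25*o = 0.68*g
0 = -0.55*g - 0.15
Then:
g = -0.27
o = 0.74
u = 0.38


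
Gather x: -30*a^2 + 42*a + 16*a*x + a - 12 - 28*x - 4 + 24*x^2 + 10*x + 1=-30*a^2 + 43*a + 24*x^2 + x*(16*a - 18) - 15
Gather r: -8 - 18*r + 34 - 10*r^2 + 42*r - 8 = -10*r^2 + 24*r + 18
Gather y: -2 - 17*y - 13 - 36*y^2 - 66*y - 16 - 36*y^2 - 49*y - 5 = -72*y^2 - 132*y - 36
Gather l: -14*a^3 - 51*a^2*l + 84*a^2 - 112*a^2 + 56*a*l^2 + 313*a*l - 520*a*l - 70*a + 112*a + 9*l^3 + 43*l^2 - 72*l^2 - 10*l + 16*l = -14*a^3 - 28*a^2 + 42*a + 9*l^3 + l^2*(56*a - 29) + l*(-51*a^2 - 207*a + 6)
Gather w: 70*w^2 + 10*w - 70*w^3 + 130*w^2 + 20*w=-70*w^3 + 200*w^2 + 30*w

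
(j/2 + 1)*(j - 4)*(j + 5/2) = j^3/2 + j^2/4 - 13*j/2 - 10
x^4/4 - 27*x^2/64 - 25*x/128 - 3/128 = (x/4 + 1/4)*(x - 3/2)*(x + 1/4)^2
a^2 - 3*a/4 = a*(a - 3/4)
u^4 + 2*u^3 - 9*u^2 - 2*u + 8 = (u - 2)*(u - 1)*(u + 1)*(u + 4)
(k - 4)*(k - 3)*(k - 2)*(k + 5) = k^4 - 4*k^3 - 19*k^2 + 106*k - 120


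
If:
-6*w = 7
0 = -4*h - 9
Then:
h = -9/4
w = -7/6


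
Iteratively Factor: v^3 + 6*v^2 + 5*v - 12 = (v + 4)*(v^2 + 2*v - 3) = (v + 3)*(v + 4)*(v - 1)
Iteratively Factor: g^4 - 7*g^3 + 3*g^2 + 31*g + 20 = (g + 1)*(g^3 - 8*g^2 + 11*g + 20) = (g - 5)*(g + 1)*(g^2 - 3*g - 4) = (g - 5)*(g - 4)*(g + 1)*(g + 1)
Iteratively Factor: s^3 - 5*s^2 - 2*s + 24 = (s + 2)*(s^2 - 7*s + 12) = (s - 3)*(s + 2)*(s - 4)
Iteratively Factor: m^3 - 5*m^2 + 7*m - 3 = (m - 1)*(m^2 - 4*m + 3) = (m - 1)^2*(m - 3)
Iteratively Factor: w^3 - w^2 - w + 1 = (w - 1)*(w^2 - 1) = (w - 1)*(w + 1)*(w - 1)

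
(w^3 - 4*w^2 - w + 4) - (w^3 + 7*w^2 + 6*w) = -11*w^2 - 7*w + 4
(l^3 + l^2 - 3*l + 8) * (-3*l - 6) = -3*l^4 - 9*l^3 + 3*l^2 - 6*l - 48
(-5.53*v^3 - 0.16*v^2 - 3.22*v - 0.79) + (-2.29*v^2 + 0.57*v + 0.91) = -5.53*v^3 - 2.45*v^2 - 2.65*v + 0.12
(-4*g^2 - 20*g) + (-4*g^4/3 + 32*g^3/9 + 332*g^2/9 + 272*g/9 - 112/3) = -4*g^4/3 + 32*g^3/9 + 296*g^2/9 + 92*g/9 - 112/3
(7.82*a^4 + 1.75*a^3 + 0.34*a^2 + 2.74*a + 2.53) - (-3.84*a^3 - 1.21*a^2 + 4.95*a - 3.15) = 7.82*a^4 + 5.59*a^3 + 1.55*a^2 - 2.21*a + 5.68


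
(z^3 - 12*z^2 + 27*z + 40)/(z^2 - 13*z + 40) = z + 1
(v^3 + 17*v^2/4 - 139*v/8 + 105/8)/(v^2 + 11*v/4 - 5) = (2*v^2 + 11*v - 21)/(2*(v + 4))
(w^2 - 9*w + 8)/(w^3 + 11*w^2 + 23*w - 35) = (w - 8)/(w^2 + 12*w + 35)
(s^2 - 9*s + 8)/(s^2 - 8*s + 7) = (s - 8)/(s - 7)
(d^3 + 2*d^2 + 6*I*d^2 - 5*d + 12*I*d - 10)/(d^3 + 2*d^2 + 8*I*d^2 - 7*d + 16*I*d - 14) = (d + 5*I)/(d + 7*I)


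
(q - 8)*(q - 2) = q^2 - 10*q + 16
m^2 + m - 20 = (m - 4)*(m + 5)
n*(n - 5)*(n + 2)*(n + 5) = n^4 + 2*n^3 - 25*n^2 - 50*n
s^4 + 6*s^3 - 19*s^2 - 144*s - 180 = (s - 5)*(s + 2)*(s + 3)*(s + 6)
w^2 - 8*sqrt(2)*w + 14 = (w - 7*sqrt(2))*(w - sqrt(2))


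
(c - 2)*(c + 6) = c^2 + 4*c - 12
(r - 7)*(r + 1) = r^2 - 6*r - 7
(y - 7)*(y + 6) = y^2 - y - 42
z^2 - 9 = (z - 3)*(z + 3)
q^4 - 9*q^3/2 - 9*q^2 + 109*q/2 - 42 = (q - 4)*(q - 3)*(q - 1)*(q + 7/2)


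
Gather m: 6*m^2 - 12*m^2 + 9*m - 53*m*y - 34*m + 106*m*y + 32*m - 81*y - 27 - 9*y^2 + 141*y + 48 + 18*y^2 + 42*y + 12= -6*m^2 + m*(53*y + 7) + 9*y^2 + 102*y + 33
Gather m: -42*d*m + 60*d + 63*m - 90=60*d + m*(63 - 42*d) - 90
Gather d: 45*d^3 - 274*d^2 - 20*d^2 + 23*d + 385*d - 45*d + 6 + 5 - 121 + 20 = 45*d^3 - 294*d^2 + 363*d - 90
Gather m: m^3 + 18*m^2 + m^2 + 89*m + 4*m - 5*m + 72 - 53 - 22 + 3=m^3 + 19*m^2 + 88*m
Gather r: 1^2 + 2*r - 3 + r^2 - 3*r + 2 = r^2 - r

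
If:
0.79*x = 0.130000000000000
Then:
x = 0.16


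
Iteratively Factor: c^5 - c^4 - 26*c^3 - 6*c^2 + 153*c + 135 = (c - 5)*(c^4 + 4*c^3 - 6*c^2 - 36*c - 27) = (c - 5)*(c + 1)*(c^3 + 3*c^2 - 9*c - 27) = (c - 5)*(c - 3)*(c + 1)*(c^2 + 6*c + 9) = (c - 5)*(c - 3)*(c + 1)*(c + 3)*(c + 3)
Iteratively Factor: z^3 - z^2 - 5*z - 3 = (z + 1)*(z^2 - 2*z - 3) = (z + 1)^2*(z - 3)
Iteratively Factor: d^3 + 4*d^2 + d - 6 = (d + 2)*(d^2 + 2*d - 3) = (d - 1)*(d + 2)*(d + 3)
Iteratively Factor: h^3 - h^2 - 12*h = (h - 4)*(h^2 + 3*h) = h*(h - 4)*(h + 3)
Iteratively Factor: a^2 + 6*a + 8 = (a + 2)*(a + 4)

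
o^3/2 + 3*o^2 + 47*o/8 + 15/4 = (o/2 + 1)*(o + 3/2)*(o + 5/2)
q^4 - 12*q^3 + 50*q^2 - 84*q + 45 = (q - 5)*(q - 3)^2*(q - 1)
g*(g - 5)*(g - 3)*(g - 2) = g^4 - 10*g^3 + 31*g^2 - 30*g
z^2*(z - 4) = z^3 - 4*z^2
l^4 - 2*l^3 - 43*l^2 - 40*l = l*(l - 8)*(l + 1)*(l + 5)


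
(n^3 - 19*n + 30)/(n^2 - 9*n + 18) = (n^2 + 3*n - 10)/(n - 6)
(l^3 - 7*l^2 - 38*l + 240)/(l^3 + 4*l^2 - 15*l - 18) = (l^2 - 13*l + 40)/(l^2 - 2*l - 3)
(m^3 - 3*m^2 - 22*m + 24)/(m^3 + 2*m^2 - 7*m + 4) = (m - 6)/(m - 1)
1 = 1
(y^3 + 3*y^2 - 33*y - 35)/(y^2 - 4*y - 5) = y + 7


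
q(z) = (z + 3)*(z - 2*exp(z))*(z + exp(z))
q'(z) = (1 - 2*exp(z))*(z + 3)*(z + exp(z)) + (z + 3)*(z - 2*exp(z))*(exp(z) + 1) + (z - 2*exp(z))*(z + exp(z)) = (z + 3)*(z - 2*exp(z))*(exp(z) + 1) - (z + 3)*(z + exp(z))*(2*exp(z) - 1) + (z - 2*exp(z))*(z + exp(z))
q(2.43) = -1519.02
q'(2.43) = -3267.32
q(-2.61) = 2.73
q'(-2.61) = 5.00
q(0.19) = -9.95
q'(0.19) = -25.16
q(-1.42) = 3.54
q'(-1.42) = -2.45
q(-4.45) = -28.79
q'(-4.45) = 32.70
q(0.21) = -10.46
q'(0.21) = -26.24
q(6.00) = -2951047.40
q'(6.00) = -6212374.66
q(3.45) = -13424.54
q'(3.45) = -28541.65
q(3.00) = -5148.69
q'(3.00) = -10986.46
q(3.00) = -5148.69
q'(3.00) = -10986.46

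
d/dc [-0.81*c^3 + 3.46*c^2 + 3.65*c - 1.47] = -2.43*c^2 + 6.92*c + 3.65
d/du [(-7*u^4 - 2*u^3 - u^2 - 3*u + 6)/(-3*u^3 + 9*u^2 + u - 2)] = u*(21*u^5 - 126*u^4 - 42*u^3 + 34*u^2 + 92*u - 104)/(9*u^6 - 54*u^5 + 75*u^4 + 30*u^3 - 35*u^2 - 4*u + 4)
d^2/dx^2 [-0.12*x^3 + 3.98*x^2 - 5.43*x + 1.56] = 7.96 - 0.72*x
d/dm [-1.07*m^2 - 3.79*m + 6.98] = -2.14*m - 3.79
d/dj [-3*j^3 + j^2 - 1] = j*(2 - 9*j)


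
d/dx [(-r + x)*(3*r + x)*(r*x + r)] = r*(-3*r^2 + 4*r*x + 2*r + 3*x^2 + 2*x)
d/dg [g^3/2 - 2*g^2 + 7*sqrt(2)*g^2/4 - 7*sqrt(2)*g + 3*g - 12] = 3*g^2/2 - 4*g + 7*sqrt(2)*g/2 - 7*sqrt(2) + 3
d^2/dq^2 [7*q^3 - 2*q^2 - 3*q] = 42*q - 4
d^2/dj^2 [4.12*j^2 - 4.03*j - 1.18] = 8.24000000000000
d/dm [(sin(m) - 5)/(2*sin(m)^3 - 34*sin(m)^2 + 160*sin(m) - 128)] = (8*sin(m) + cos(m)^2 - 22)*cos(m)/((sin(m) - 8)^3*(sin(m) - 1)^2)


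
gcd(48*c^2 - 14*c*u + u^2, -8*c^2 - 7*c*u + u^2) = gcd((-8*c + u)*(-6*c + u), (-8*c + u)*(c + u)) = -8*c + u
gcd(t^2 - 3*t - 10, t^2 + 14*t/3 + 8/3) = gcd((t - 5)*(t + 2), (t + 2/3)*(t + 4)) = 1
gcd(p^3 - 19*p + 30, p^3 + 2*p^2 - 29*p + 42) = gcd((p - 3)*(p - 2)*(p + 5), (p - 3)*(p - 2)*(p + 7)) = p^2 - 5*p + 6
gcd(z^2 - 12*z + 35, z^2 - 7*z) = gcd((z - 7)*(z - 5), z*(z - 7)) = z - 7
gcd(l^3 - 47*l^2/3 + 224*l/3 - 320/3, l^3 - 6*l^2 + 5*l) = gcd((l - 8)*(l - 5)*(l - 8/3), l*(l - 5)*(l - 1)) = l - 5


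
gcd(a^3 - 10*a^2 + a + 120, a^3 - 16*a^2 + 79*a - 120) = a^2 - 13*a + 40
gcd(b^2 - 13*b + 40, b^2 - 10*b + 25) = b - 5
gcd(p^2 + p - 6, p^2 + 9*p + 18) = p + 3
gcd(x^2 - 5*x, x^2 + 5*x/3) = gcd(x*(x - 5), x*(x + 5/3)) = x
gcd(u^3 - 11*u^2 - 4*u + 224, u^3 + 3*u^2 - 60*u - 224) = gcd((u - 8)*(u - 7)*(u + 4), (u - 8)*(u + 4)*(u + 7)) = u^2 - 4*u - 32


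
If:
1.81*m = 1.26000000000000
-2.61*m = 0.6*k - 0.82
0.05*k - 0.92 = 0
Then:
No Solution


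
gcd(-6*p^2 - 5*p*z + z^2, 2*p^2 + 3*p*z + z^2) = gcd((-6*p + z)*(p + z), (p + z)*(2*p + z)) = p + z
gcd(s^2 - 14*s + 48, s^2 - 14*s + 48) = s^2 - 14*s + 48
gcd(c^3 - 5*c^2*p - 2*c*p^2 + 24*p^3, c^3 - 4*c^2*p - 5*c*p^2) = 1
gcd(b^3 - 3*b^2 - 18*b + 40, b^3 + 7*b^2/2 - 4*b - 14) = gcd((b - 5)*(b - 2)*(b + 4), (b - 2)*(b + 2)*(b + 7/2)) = b - 2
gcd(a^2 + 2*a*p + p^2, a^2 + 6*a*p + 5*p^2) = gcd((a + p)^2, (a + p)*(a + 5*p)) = a + p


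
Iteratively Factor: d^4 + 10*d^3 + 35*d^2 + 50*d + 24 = (d + 3)*(d^3 + 7*d^2 + 14*d + 8) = (d + 1)*(d + 3)*(d^2 + 6*d + 8) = (d + 1)*(d + 3)*(d + 4)*(d + 2)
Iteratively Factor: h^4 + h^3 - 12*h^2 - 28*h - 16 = (h + 2)*(h^3 - h^2 - 10*h - 8) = (h + 1)*(h + 2)*(h^2 - 2*h - 8) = (h + 1)*(h + 2)^2*(h - 4)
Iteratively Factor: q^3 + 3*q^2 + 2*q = (q + 1)*(q^2 + 2*q) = q*(q + 1)*(q + 2)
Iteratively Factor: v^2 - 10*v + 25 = (v - 5)*(v - 5)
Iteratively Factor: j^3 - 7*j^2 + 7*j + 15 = (j - 3)*(j^2 - 4*j - 5) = (j - 3)*(j + 1)*(j - 5)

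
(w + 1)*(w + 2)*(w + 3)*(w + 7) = w^4 + 13*w^3 + 53*w^2 + 83*w + 42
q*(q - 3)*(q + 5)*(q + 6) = q^4 + 8*q^3 - 3*q^2 - 90*q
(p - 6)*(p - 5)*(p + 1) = p^3 - 10*p^2 + 19*p + 30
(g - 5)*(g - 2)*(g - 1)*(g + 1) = g^4 - 7*g^3 + 9*g^2 + 7*g - 10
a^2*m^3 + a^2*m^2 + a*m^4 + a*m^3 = m^2*(a + m)*(a*m + a)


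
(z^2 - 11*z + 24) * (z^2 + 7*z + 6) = z^4 - 4*z^3 - 47*z^2 + 102*z + 144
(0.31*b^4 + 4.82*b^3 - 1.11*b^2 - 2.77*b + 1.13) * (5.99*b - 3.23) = 1.8569*b^5 + 27.8705*b^4 - 22.2175*b^3 - 13.007*b^2 + 15.7158*b - 3.6499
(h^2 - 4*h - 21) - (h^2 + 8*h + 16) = -12*h - 37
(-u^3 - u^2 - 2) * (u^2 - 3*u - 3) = -u^5 + 2*u^4 + 6*u^3 + u^2 + 6*u + 6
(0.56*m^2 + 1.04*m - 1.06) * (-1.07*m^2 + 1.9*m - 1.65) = -0.5992*m^4 - 0.0488*m^3 + 2.1862*m^2 - 3.73*m + 1.749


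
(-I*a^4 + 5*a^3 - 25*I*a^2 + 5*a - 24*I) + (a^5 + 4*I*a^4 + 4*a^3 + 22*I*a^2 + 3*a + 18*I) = a^5 + 3*I*a^4 + 9*a^3 - 3*I*a^2 + 8*a - 6*I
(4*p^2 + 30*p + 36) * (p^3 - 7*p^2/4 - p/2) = 4*p^5 + 23*p^4 - 37*p^3/2 - 78*p^2 - 18*p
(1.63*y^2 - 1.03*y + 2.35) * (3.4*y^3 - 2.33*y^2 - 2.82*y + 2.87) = 5.542*y^5 - 7.2999*y^4 + 5.7933*y^3 + 2.1072*y^2 - 9.5831*y + 6.7445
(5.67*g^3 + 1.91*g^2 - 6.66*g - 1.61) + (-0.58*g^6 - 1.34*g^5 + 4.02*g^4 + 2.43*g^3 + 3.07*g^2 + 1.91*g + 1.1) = -0.58*g^6 - 1.34*g^5 + 4.02*g^4 + 8.1*g^3 + 4.98*g^2 - 4.75*g - 0.51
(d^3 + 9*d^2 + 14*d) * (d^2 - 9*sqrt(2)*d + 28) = d^5 - 9*sqrt(2)*d^4 + 9*d^4 - 81*sqrt(2)*d^3 + 42*d^3 - 126*sqrt(2)*d^2 + 252*d^2 + 392*d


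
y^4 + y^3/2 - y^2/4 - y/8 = y*(y - 1/2)*(y + 1/2)^2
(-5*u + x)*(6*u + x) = -30*u^2 + u*x + x^2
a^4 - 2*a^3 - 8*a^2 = a^2*(a - 4)*(a + 2)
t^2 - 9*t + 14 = (t - 7)*(t - 2)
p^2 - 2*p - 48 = (p - 8)*(p + 6)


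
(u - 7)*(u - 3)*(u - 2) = u^3 - 12*u^2 + 41*u - 42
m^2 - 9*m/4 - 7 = (m - 4)*(m + 7/4)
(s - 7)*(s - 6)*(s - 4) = s^3 - 17*s^2 + 94*s - 168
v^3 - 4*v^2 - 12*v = v*(v - 6)*(v + 2)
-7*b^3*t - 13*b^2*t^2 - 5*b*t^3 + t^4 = t*(-7*b + t)*(b + t)^2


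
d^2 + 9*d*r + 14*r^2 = (d + 2*r)*(d + 7*r)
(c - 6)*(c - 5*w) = c^2 - 5*c*w - 6*c + 30*w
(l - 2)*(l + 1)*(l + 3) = l^3 + 2*l^2 - 5*l - 6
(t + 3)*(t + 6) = t^2 + 9*t + 18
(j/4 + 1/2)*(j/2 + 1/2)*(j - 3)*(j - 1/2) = j^4/8 - j^3/16 - 7*j^2/8 - 5*j/16 + 3/8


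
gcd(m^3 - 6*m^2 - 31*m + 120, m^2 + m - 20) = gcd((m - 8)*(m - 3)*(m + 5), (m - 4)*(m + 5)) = m + 5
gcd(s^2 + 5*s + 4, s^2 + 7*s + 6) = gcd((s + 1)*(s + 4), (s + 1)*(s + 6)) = s + 1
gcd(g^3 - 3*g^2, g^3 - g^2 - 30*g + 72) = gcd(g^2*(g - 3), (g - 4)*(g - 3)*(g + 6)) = g - 3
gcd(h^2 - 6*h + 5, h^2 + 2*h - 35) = h - 5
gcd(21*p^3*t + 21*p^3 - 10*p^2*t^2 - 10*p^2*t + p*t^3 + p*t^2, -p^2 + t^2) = 1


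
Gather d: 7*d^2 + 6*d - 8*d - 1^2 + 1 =7*d^2 - 2*d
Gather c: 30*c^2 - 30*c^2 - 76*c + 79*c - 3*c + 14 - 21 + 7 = 0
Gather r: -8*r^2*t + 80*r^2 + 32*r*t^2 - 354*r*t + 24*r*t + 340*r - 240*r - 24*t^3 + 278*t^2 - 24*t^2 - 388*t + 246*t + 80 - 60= r^2*(80 - 8*t) + r*(32*t^2 - 330*t + 100) - 24*t^3 + 254*t^2 - 142*t + 20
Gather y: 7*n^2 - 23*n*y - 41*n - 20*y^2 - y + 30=7*n^2 - 41*n - 20*y^2 + y*(-23*n - 1) + 30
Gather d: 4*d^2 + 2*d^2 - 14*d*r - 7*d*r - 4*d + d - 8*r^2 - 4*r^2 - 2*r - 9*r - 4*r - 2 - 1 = 6*d^2 + d*(-21*r - 3) - 12*r^2 - 15*r - 3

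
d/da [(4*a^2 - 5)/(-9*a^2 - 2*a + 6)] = 2*(-4*a^2 - 21*a - 5)/(81*a^4 + 36*a^3 - 104*a^2 - 24*a + 36)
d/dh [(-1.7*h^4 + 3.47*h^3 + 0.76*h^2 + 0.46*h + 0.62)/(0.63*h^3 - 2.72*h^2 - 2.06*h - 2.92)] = (-1.071*h^6 + 9.248*h^5 + 0.588800000000001*h^4 + 4.98*h^3 - 31.8834*h^2 - 1.0656*h - 0.0659999999999998)/(0.3969*h^6 - 3.4272*h^5 + 4.8028*h^4 + 7.5272*h^3 + 20.1284*h^2 + 12.0304*h + 8.5264)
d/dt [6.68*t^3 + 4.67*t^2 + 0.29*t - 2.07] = 20.04*t^2 + 9.34*t + 0.29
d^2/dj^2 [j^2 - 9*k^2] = 2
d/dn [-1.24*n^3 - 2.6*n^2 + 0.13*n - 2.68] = -3.72*n^2 - 5.2*n + 0.13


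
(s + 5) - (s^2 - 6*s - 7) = -s^2 + 7*s + 12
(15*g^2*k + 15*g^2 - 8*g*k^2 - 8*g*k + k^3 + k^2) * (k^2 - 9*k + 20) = 15*g^2*k^3 - 120*g^2*k^2 + 165*g^2*k + 300*g^2 - 8*g*k^4 + 64*g*k^3 - 88*g*k^2 - 160*g*k + k^5 - 8*k^4 + 11*k^3 + 20*k^2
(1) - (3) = -2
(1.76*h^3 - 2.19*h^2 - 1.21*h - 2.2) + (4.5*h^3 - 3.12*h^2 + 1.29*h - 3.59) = 6.26*h^3 - 5.31*h^2 + 0.0800000000000001*h - 5.79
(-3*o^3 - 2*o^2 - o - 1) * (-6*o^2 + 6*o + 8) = 18*o^5 - 6*o^4 - 30*o^3 - 16*o^2 - 14*o - 8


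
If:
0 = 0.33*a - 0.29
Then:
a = 0.88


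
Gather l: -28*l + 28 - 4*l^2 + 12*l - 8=-4*l^2 - 16*l + 20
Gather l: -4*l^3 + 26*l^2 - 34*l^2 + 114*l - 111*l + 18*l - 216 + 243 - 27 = -4*l^3 - 8*l^2 + 21*l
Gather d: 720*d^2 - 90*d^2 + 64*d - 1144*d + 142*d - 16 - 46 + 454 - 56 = 630*d^2 - 938*d + 336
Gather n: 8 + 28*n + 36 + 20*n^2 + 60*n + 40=20*n^2 + 88*n + 84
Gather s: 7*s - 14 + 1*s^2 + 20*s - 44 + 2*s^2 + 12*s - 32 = 3*s^2 + 39*s - 90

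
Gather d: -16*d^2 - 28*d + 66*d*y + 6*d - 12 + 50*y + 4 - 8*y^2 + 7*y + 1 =-16*d^2 + d*(66*y - 22) - 8*y^2 + 57*y - 7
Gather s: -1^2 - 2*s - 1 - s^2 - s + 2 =-s^2 - 3*s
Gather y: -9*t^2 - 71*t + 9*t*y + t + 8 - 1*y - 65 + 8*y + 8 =-9*t^2 - 70*t + y*(9*t + 7) - 49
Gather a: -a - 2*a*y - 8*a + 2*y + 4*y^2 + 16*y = a*(-2*y - 9) + 4*y^2 + 18*y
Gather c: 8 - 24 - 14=-30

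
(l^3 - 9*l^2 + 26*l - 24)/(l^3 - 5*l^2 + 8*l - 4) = (l^2 - 7*l + 12)/(l^2 - 3*l + 2)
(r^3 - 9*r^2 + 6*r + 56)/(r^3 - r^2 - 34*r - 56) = (r - 4)/(r + 4)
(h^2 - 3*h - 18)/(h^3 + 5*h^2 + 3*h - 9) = (h - 6)/(h^2 + 2*h - 3)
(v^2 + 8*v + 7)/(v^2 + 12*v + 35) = (v + 1)/(v + 5)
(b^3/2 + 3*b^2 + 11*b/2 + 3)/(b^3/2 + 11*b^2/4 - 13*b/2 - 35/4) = 2*(b^2 + 5*b + 6)/(2*b^2 + 9*b - 35)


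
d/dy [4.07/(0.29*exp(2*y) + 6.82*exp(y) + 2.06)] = (-2.3606*exp(y) - 27.7574)*exp(y)/(0.29*exp(2*y) + 6.82*exp(y) + 2.06)^2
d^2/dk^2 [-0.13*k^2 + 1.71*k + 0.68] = -0.260000000000000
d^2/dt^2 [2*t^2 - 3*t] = 4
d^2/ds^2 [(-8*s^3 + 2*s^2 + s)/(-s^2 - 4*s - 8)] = 2*(71*s^3 + 816*s^2 + 1560*s - 96)/(s^6 + 12*s^5 + 72*s^4 + 256*s^3 + 576*s^2 + 768*s + 512)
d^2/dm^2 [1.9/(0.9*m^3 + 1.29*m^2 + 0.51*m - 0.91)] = (-(10.26*m + 4.902)*(0.9*m^3 + 1.29*m^2 + 0.51*m - 0.91) + 1.9*(2.7*m^2 + 2.58*m + 0.51)*(5.4*m^2 + 5.16*m + 1.02))/(0.9*m^3 + 1.29*m^2 + 0.51*m - 0.91)^3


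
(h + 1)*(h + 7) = h^2 + 8*h + 7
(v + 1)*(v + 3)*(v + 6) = v^3 + 10*v^2 + 27*v + 18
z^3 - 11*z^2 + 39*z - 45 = (z - 5)*(z - 3)^2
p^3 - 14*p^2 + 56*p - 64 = (p - 8)*(p - 4)*(p - 2)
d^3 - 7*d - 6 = (d - 3)*(d + 1)*(d + 2)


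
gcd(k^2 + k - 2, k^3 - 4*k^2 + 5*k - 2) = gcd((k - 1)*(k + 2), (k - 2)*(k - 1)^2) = k - 1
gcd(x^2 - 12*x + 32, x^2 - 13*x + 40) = x - 8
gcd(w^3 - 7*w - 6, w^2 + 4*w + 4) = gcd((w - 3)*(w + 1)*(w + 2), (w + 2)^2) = w + 2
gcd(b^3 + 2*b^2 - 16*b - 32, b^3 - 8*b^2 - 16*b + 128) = b^2 - 16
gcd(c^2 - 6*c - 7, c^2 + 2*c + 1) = c + 1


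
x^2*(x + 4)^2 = x^4 + 8*x^3 + 16*x^2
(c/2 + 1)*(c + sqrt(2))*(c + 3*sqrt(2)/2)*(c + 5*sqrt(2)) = c^4/2 + c^3 + 15*sqrt(2)*c^3/4 + 15*sqrt(2)*c^2/2 + 14*c^2 + 15*sqrt(2)*c/2 + 28*c + 15*sqrt(2)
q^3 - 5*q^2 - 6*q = q*(q - 6)*(q + 1)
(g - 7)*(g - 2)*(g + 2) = g^3 - 7*g^2 - 4*g + 28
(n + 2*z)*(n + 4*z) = n^2 + 6*n*z + 8*z^2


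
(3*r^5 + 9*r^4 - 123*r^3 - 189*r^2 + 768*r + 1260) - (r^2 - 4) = 3*r^5 + 9*r^4 - 123*r^3 - 190*r^2 + 768*r + 1264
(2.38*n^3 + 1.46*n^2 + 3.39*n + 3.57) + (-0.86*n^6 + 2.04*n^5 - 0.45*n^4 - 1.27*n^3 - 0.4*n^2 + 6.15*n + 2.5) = -0.86*n^6 + 2.04*n^5 - 0.45*n^4 + 1.11*n^3 + 1.06*n^2 + 9.54*n + 6.07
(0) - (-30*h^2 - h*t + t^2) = 30*h^2 + h*t - t^2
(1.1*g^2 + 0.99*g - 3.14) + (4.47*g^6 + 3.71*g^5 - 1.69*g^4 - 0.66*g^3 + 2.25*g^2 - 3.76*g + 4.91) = 4.47*g^6 + 3.71*g^5 - 1.69*g^4 - 0.66*g^3 + 3.35*g^2 - 2.77*g + 1.77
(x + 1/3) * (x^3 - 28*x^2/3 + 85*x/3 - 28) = x^4 - 9*x^3 + 227*x^2/9 - 167*x/9 - 28/3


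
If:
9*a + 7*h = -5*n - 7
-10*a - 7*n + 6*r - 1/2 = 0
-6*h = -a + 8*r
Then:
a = 212*r/127 - 279/127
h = -134*r/127 - 93/254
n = 779/254 - 194*r/127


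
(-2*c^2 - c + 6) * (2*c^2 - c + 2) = -4*c^4 + 9*c^2 - 8*c + 12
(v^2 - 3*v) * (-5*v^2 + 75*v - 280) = -5*v^4 + 90*v^3 - 505*v^2 + 840*v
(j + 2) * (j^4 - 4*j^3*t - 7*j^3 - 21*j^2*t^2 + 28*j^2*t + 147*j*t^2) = j^5 - 4*j^4*t - 5*j^4 - 21*j^3*t^2 + 20*j^3*t - 14*j^3 + 105*j^2*t^2 + 56*j^2*t + 294*j*t^2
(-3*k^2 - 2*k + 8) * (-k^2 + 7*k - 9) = 3*k^4 - 19*k^3 + 5*k^2 + 74*k - 72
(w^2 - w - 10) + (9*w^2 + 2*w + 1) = 10*w^2 + w - 9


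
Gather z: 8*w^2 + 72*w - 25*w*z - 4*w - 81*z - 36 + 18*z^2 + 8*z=8*w^2 + 68*w + 18*z^2 + z*(-25*w - 73) - 36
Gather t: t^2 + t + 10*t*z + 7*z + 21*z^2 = t^2 + t*(10*z + 1) + 21*z^2 + 7*z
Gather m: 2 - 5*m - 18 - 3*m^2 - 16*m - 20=-3*m^2 - 21*m - 36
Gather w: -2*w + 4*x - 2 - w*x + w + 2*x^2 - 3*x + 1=w*(-x - 1) + 2*x^2 + x - 1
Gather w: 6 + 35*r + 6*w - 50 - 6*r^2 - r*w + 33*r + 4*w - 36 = -6*r^2 + 68*r + w*(10 - r) - 80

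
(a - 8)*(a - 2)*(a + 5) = a^3 - 5*a^2 - 34*a + 80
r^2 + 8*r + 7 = (r + 1)*(r + 7)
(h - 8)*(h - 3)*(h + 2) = h^3 - 9*h^2 + 2*h + 48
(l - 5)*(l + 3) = l^2 - 2*l - 15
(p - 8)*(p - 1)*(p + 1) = p^3 - 8*p^2 - p + 8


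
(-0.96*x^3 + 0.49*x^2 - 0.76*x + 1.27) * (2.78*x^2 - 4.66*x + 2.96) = -2.6688*x^5 + 5.8358*x^4 - 7.2378*x^3 + 8.5226*x^2 - 8.1678*x + 3.7592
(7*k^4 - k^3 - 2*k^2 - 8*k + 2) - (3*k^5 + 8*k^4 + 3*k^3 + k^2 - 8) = -3*k^5 - k^4 - 4*k^3 - 3*k^2 - 8*k + 10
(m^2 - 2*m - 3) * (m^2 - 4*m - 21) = m^4 - 6*m^3 - 16*m^2 + 54*m + 63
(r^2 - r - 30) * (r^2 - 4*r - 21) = r^4 - 5*r^3 - 47*r^2 + 141*r + 630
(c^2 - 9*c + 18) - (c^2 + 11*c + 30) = -20*c - 12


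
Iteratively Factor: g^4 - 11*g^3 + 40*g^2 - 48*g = (g - 4)*(g^3 - 7*g^2 + 12*g) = (g - 4)*(g - 3)*(g^2 - 4*g) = g*(g - 4)*(g - 3)*(g - 4)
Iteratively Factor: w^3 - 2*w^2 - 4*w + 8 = (w - 2)*(w^2 - 4) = (w - 2)^2*(w + 2)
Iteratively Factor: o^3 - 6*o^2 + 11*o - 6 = (o - 2)*(o^2 - 4*o + 3) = (o - 2)*(o - 1)*(o - 3)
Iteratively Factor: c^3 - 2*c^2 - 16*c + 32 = (c + 4)*(c^2 - 6*c + 8) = (c - 4)*(c + 4)*(c - 2)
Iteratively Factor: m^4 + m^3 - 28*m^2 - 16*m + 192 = (m + 4)*(m^3 - 3*m^2 - 16*m + 48) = (m - 3)*(m + 4)*(m^2 - 16) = (m - 4)*(m - 3)*(m + 4)*(m + 4)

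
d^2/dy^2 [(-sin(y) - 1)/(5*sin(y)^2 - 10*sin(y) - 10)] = (sin(y)^5 + 6*sin(y)^4 + 4*sin(y)^3 + 2*sin(y)^2 - 4)/(5*(sin(y)^2 - 2*sin(y) - 2)^3)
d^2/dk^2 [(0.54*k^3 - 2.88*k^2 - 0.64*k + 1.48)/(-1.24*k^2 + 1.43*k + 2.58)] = (-2.66453525910038e-15*k^5 - 7.105427357601e-15*k^4 + 6.51813200000001*k^3 + 29.674632*k^2 + 6.464208*k + 18.095896)/(1.906624*k^6 - 6.596304*k^5 - 4.293996*k^4 + 24.524929*k^3 + 8.934282*k^2 - 28.555956*k - 17.173512)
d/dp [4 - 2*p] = -2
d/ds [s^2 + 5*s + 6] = 2*s + 5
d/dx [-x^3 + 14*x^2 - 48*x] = -3*x^2 + 28*x - 48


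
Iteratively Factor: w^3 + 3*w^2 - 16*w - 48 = (w + 4)*(w^2 - w - 12) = (w + 3)*(w + 4)*(w - 4)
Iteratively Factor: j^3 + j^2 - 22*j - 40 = (j + 2)*(j^2 - j - 20) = (j - 5)*(j + 2)*(j + 4)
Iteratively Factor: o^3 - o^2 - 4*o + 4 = (o + 2)*(o^2 - 3*o + 2) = (o - 1)*(o + 2)*(o - 2)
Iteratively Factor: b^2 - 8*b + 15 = (b - 5)*(b - 3)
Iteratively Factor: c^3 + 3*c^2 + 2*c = (c + 1)*(c^2 + 2*c) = c*(c + 1)*(c + 2)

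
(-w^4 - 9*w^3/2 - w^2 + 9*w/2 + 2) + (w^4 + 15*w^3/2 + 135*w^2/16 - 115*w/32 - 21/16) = 3*w^3 + 119*w^2/16 + 29*w/32 + 11/16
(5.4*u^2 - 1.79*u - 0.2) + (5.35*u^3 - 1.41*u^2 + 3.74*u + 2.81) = 5.35*u^3 + 3.99*u^2 + 1.95*u + 2.61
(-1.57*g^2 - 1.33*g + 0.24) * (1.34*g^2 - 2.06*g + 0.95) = -2.1038*g^4 + 1.452*g^3 + 1.5699*g^2 - 1.7579*g + 0.228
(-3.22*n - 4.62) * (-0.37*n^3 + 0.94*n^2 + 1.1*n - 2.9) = 1.1914*n^4 - 1.3174*n^3 - 7.8848*n^2 + 4.256*n + 13.398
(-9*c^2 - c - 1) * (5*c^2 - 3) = -45*c^4 - 5*c^3 + 22*c^2 + 3*c + 3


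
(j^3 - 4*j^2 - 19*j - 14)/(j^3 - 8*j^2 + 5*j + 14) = (j + 2)/(j - 2)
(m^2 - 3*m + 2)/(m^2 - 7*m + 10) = (m - 1)/(m - 5)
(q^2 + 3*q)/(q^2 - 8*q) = (q + 3)/(q - 8)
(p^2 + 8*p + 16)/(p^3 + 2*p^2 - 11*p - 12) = (p + 4)/(p^2 - 2*p - 3)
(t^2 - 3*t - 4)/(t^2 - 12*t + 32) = (t + 1)/(t - 8)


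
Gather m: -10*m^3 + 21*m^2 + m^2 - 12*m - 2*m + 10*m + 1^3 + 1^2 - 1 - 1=-10*m^3 + 22*m^2 - 4*m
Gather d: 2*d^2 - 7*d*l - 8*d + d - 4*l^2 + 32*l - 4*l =2*d^2 + d*(-7*l - 7) - 4*l^2 + 28*l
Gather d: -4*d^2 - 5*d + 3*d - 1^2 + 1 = -4*d^2 - 2*d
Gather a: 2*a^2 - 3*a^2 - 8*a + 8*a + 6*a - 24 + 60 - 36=-a^2 + 6*a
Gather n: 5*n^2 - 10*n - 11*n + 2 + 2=5*n^2 - 21*n + 4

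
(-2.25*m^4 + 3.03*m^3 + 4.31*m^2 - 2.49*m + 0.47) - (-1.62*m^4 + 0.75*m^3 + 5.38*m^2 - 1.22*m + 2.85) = -0.63*m^4 + 2.28*m^3 - 1.07*m^2 - 1.27*m - 2.38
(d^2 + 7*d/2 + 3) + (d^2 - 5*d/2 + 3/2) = 2*d^2 + d + 9/2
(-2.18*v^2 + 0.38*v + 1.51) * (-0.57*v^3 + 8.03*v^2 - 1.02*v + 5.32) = 1.2426*v^5 - 17.722*v^4 + 4.4143*v^3 + 0.140099999999997*v^2 + 0.4814*v + 8.0332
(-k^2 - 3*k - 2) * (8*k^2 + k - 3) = -8*k^4 - 25*k^3 - 16*k^2 + 7*k + 6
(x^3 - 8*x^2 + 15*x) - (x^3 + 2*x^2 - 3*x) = -10*x^2 + 18*x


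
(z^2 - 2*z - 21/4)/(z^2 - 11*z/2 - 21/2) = (z - 7/2)/(z - 7)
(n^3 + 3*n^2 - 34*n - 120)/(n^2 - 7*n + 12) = (n^3 + 3*n^2 - 34*n - 120)/(n^2 - 7*n + 12)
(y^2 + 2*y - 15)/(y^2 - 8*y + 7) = (y^2 + 2*y - 15)/(y^2 - 8*y + 7)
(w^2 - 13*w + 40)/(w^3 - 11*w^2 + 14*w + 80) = 1/(w + 2)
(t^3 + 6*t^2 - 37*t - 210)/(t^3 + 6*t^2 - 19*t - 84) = (t^2 - t - 30)/(t^2 - t - 12)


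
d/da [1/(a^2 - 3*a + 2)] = (3 - 2*a)/(a^2 - 3*a + 2)^2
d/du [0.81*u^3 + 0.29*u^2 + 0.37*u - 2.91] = 2.43*u^2 + 0.58*u + 0.37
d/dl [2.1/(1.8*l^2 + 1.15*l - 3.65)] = (-7.56*l - 2.415)/(1.8*l^2 + 1.15*l - 3.65)^2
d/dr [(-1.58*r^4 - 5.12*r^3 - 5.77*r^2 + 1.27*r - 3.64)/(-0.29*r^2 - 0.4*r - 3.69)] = (0.9164*r^5 + 3.3808*r^4 + 27.4168*r^3 + 59.3547*r^2 + 40.4714*r - 6.1423)/(0.0841*r^4 + 0.232*r^3 + 2.3002*r^2 + 2.952*r + 13.6161)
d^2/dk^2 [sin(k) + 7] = -sin(k)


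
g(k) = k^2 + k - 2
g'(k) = 2*k + 1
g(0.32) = -1.58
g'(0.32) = 1.64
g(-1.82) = -0.51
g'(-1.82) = -2.64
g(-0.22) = -2.17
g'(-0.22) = 0.56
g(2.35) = 5.87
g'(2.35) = 5.70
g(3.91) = 17.20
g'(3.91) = 8.82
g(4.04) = 18.36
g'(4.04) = 9.08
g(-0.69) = -2.21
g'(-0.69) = -0.38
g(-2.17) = 0.54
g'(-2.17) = -3.34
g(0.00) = -2.00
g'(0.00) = 1.00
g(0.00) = -2.00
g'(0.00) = 1.00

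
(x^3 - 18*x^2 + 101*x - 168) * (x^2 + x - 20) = x^5 - 17*x^4 + 63*x^3 + 293*x^2 - 2188*x + 3360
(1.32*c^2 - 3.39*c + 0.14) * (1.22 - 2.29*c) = -3.0228*c^3 + 9.3735*c^2 - 4.4564*c + 0.1708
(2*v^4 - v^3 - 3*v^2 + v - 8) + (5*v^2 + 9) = 2*v^4 - v^3 + 2*v^2 + v + 1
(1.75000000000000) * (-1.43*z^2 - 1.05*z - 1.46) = -2.5025*z^2 - 1.8375*z - 2.555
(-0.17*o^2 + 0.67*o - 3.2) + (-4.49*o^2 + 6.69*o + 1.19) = -4.66*o^2 + 7.36*o - 2.01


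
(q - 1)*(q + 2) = q^2 + q - 2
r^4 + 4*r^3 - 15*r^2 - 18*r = r*(r - 3)*(r + 1)*(r + 6)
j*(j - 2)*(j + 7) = j^3 + 5*j^2 - 14*j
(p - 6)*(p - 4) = p^2 - 10*p + 24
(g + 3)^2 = g^2 + 6*g + 9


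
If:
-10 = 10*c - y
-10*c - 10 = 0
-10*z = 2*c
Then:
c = -1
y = 0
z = 1/5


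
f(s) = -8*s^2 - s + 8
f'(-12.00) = 191.00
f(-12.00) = -1132.00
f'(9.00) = -145.00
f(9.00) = -649.00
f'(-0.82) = 12.12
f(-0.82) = 3.44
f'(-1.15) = 17.40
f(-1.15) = -1.43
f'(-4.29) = 67.64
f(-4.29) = -134.94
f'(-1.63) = 25.08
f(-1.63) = -11.63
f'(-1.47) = 22.52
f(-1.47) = -7.82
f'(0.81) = -13.96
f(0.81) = 1.94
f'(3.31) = -53.96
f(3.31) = -82.96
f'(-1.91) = 29.56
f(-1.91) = -19.27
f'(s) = -16*s - 1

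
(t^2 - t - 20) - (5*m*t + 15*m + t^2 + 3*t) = -5*m*t - 15*m - 4*t - 20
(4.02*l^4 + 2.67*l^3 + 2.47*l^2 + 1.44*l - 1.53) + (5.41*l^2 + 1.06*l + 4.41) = 4.02*l^4 + 2.67*l^3 + 7.88*l^2 + 2.5*l + 2.88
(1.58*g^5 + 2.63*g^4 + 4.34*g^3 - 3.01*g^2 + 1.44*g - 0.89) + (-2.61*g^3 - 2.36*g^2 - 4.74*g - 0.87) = 1.58*g^5 + 2.63*g^4 + 1.73*g^3 - 5.37*g^2 - 3.3*g - 1.76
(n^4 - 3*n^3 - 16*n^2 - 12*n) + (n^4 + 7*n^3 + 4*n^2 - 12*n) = 2*n^4 + 4*n^3 - 12*n^2 - 24*n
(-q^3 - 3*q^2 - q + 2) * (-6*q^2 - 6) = 6*q^5 + 18*q^4 + 12*q^3 + 6*q^2 + 6*q - 12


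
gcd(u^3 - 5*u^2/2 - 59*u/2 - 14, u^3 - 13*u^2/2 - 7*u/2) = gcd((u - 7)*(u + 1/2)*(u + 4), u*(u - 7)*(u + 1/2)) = u^2 - 13*u/2 - 7/2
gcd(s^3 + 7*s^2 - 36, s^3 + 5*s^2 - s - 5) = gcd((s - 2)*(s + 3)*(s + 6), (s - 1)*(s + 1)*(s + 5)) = 1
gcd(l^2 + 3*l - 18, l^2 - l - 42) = l + 6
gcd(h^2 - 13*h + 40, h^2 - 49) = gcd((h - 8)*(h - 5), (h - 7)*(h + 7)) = 1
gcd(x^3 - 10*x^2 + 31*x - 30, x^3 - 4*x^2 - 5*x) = x - 5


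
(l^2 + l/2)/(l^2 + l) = (l + 1/2)/(l + 1)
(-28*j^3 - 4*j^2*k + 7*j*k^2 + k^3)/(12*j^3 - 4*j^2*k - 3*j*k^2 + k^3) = (-7*j - k)/(3*j - k)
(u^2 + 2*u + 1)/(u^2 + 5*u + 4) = (u + 1)/(u + 4)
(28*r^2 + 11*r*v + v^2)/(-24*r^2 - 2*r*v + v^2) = (-7*r - v)/(6*r - v)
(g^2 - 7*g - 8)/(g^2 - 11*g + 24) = (g + 1)/(g - 3)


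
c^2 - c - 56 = (c - 8)*(c + 7)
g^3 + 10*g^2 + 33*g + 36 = (g + 3)^2*(g + 4)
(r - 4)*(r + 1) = r^2 - 3*r - 4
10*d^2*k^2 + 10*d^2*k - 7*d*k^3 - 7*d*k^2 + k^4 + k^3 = k*(-5*d + k)*(-2*d + k)*(k + 1)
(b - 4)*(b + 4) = b^2 - 16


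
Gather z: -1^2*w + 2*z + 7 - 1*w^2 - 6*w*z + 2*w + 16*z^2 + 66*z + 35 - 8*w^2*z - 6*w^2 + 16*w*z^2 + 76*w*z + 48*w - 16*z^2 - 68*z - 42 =-7*w^2 + 16*w*z^2 + 49*w + z*(-8*w^2 + 70*w)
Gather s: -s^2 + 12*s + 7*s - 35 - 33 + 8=-s^2 + 19*s - 60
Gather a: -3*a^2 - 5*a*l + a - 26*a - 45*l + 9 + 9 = -3*a^2 + a*(-5*l - 25) - 45*l + 18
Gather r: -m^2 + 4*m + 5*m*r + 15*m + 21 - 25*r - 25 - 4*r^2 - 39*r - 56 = -m^2 + 19*m - 4*r^2 + r*(5*m - 64) - 60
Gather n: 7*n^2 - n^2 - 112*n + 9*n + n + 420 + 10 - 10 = 6*n^2 - 102*n + 420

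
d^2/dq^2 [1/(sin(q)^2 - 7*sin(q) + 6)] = (-4*sin(q)^3 + 17*sin(q)^2 - 2*sin(q) - 86)/((sin(q) - 6)^3*(sin(q) - 1)^2)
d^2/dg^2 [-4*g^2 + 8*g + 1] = -8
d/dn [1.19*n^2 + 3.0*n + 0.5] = 2.38*n + 3.0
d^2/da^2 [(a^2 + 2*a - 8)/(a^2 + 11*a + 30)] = 2*(-9*a^3 - 114*a^2 - 444*a - 488)/(a^6 + 33*a^5 + 453*a^4 + 3311*a^3 + 13590*a^2 + 29700*a + 27000)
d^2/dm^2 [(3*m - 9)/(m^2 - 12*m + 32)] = 6*(3*(5 - m)*(m^2 - 12*m + 32) + 4*(m - 6)^2*(m - 3))/(m^2 - 12*m + 32)^3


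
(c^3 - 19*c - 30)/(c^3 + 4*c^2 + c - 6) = (c - 5)/(c - 1)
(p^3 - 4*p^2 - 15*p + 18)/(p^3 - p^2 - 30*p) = (p^2 + 2*p - 3)/(p*(p + 5))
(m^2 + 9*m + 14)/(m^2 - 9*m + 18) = (m^2 + 9*m + 14)/(m^2 - 9*m + 18)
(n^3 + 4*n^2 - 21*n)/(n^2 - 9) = n*(n + 7)/(n + 3)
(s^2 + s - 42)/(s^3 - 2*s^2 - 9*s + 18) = (s^2 + s - 42)/(s^3 - 2*s^2 - 9*s + 18)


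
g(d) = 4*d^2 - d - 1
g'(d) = 8*d - 1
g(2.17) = 15.67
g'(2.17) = 16.36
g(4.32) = 69.33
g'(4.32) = 33.56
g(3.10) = 34.34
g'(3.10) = 23.80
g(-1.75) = 13.00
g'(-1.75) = -15.00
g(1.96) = 12.41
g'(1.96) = 14.68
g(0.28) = -0.97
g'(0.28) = 1.24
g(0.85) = 1.04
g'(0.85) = 5.80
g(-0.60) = 1.04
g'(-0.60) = -5.80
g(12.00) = 563.00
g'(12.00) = 95.00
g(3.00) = 32.00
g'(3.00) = 23.00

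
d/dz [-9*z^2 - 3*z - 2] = -18*z - 3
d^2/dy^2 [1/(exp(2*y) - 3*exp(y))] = ((3 - 4*exp(y))*(exp(y) - 3) + 2*(2*exp(y) - 3)^2)*exp(-y)/(exp(y) - 3)^3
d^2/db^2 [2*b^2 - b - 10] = 4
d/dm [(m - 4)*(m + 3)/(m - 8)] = (m^2 - 16*m + 20)/(m^2 - 16*m + 64)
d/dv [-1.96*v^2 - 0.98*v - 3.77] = -3.92*v - 0.98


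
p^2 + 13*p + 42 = (p + 6)*(p + 7)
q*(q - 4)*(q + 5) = q^3 + q^2 - 20*q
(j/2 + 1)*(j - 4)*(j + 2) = j^3/2 - 6*j - 8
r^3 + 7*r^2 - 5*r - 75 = (r - 3)*(r + 5)^2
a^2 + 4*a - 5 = (a - 1)*(a + 5)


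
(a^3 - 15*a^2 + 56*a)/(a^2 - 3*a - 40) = a*(a - 7)/(a + 5)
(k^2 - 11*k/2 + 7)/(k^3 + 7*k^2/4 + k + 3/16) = 8*(2*k^2 - 11*k + 14)/(16*k^3 + 28*k^2 + 16*k + 3)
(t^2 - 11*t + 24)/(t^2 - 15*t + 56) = (t - 3)/(t - 7)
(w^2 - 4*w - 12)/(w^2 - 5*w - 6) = (w + 2)/(w + 1)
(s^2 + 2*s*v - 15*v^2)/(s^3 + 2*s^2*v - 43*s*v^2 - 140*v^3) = (s - 3*v)/(s^2 - 3*s*v - 28*v^2)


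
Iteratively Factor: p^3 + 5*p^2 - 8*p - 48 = (p + 4)*(p^2 + p - 12) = (p - 3)*(p + 4)*(p + 4)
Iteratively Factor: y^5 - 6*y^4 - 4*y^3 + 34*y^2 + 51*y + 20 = (y - 5)*(y^4 - y^3 - 9*y^2 - 11*y - 4) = (y - 5)*(y - 4)*(y^3 + 3*y^2 + 3*y + 1) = (y - 5)*(y - 4)*(y + 1)*(y^2 + 2*y + 1) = (y - 5)*(y - 4)*(y + 1)^2*(y + 1)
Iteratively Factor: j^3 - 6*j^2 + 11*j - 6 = (j - 3)*(j^2 - 3*j + 2) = (j - 3)*(j - 1)*(j - 2)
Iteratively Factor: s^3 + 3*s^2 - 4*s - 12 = (s + 3)*(s^2 - 4) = (s - 2)*(s + 3)*(s + 2)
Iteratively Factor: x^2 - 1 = (x + 1)*(x - 1)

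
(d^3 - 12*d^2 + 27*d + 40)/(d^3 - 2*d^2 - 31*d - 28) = (d^2 - 13*d + 40)/(d^2 - 3*d - 28)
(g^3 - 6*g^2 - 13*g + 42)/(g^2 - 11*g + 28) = (g^2 + g - 6)/(g - 4)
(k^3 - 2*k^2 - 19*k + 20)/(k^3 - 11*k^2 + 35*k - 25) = (k + 4)/(k - 5)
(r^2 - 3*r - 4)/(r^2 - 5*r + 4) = (r + 1)/(r - 1)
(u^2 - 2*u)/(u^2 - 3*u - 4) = u*(2 - u)/(-u^2 + 3*u + 4)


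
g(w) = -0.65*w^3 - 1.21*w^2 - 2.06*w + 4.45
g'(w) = -1.95*w^2 - 2.42*w - 2.06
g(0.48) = 3.11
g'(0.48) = -3.67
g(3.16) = -34.65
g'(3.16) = -29.18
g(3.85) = -58.51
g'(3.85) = -40.28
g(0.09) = 4.25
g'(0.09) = -2.29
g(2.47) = -17.82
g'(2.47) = -19.93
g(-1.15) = 6.21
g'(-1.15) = -1.86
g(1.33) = -1.96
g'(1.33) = -8.73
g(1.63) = -4.94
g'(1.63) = -11.19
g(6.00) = -191.87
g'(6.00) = -86.78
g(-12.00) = 978.13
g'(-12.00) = -253.82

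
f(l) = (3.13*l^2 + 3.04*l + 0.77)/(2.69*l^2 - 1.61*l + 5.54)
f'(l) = (1.61 - 5.38*l)*(3.13*l^2 + 3.04*l + 0.77)/(2.69*l^2 - 1.61*l + 5.54)^2 + (6.26*l + 3.04)/(2.69*l^2 - 1.61*l + 5.54) = (-13.2169*l^2 + 30.5378*l + 18.0813)/(7.2361*l^4 - 8.6618*l^3 + 32.3973*l^2 - 17.8388*l + 30.6916)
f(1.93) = 1.47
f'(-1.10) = -0.28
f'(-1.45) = -0.29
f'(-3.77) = -0.11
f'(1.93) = 0.18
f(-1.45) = 0.22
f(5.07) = 1.45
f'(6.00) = -0.03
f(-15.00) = 1.04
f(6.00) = 1.42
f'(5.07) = -0.04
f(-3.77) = 0.68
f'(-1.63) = -0.28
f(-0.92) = 0.07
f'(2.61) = 0.02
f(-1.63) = 0.27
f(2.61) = 1.53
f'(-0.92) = -0.25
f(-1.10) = 0.11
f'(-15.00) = -0.01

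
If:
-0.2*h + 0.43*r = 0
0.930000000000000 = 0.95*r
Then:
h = 2.10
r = 0.98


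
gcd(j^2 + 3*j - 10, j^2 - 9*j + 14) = j - 2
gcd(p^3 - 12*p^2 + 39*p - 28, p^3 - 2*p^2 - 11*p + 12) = p^2 - 5*p + 4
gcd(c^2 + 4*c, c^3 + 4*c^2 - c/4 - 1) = c + 4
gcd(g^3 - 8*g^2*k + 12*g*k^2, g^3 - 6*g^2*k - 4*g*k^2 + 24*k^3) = g^2 - 8*g*k + 12*k^2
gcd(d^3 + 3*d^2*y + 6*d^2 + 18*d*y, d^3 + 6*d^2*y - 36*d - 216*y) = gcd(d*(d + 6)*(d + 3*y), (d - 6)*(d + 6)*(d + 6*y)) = d + 6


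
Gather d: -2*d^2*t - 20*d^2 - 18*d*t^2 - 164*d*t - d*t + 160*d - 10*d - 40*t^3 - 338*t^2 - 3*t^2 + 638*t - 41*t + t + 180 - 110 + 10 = d^2*(-2*t - 20) + d*(-18*t^2 - 165*t + 150) - 40*t^3 - 341*t^2 + 598*t + 80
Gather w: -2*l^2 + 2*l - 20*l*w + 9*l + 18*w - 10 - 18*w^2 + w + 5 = -2*l^2 + 11*l - 18*w^2 + w*(19 - 20*l) - 5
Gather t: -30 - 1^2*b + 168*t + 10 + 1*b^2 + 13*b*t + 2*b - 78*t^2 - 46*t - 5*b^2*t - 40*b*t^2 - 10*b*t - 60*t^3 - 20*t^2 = b^2 + b - 60*t^3 + t^2*(-40*b - 98) + t*(-5*b^2 + 3*b + 122) - 20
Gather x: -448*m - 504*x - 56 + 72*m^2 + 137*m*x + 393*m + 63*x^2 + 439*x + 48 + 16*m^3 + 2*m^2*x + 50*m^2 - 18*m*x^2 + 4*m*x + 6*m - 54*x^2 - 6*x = 16*m^3 + 122*m^2 - 49*m + x^2*(9 - 18*m) + x*(2*m^2 + 141*m - 71) - 8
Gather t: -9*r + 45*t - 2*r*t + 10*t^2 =-9*r + 10*t^2 + t*(45 - 2*r)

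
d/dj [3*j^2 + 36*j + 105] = 6*j + 36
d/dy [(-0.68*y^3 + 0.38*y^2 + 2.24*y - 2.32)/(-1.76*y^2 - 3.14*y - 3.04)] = (1.1968*y^4 + 4.2704*y^3 + 8.9508*y^2 - 10.4768*y - 14.0944)/(3.0976*y^4 + 11.0528*y^3 + 20.5604*y^2 + 19.0912*y + 9.2416)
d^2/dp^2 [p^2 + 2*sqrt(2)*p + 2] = 2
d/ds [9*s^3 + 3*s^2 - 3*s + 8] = 27*s^2 + 6*s - 3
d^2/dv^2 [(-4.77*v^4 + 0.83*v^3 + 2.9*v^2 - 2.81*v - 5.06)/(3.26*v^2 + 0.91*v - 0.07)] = (-101.387304*v^6 - 84.904092*v^5 - 17.1691380000001*v^4 - 70.31835*v^3 - 319.280958*v^2 - 93.889026*v - 11.01933)/(34.645976*v^6 + 29.013348*v^5 + 5.867022*v^4 - 0.492401*v^3 - 0.125979*v^2 + 0.013377*v - 0.000343)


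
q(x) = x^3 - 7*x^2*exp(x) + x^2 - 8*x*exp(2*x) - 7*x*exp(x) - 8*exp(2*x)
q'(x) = -7*x^2*exp(x) + 3*x^2 - 16*x*exp(2*x) - 21*x*exp(x) + 2*x - 24*exp(2*x) - 7*exp(x)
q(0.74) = -79.09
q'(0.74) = -209.60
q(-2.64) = -13.53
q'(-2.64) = 15.70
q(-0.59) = 0.07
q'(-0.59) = -2.97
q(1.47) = -478.98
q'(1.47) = -1119.95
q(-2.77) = -15.68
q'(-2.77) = 17.40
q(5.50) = -3174492.90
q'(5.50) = -6787590.40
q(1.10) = -197.66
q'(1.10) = -485.48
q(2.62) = -6350.96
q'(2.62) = -13923.20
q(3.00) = -14560.91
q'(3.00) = -31685.25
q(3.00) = -14560.91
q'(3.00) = -31685.25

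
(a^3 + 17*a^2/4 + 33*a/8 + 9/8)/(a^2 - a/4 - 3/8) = (4*a^2 + 15*a + 9)/(4*a - 3)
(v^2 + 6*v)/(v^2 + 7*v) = (v + 6)/(v + 7)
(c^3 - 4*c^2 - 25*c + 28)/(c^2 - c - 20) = (c^2 - 8*c + 7)/(c - 5)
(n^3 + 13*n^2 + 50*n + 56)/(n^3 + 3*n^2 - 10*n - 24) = (n + 7)/(n - 3)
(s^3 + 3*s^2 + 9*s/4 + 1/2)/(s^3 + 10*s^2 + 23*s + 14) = (s^2 + s + 1/4)/(s^2 + 8*s + 7)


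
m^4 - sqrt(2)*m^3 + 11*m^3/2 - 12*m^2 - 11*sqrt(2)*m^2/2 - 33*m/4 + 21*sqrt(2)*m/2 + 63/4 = (m - 3/2)*(m + 7)*(m - 3*sqrt(2)/2)*(m + sqrt(2)/2)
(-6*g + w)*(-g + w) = 6*g^2 - 7*g*w + w^2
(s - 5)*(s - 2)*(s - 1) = s^3 - 8*s^2 + 17*s - 10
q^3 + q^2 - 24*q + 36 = (q - 3)*(q - 2)*(q + 6)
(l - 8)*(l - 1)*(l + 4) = l^3 - 5*l^2 - 28*l + 32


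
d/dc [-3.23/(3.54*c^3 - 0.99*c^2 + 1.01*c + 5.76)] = (34.3026*c^2 - 6.3954*c + 3.2623)/(3.54*c^3 - 0.99*c^2 + 1.01*c + 5.76)^2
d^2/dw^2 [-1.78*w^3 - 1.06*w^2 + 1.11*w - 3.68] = -10.68*w - 2.12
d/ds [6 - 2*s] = -2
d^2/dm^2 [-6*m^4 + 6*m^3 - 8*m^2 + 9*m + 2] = -72*m^2 + 36*m - 16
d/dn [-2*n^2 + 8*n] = 8 - 4*n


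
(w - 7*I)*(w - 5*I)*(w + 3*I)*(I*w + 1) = I*w^4 + 10*w^3 - 8*I*w^2 + 106*w - 105*I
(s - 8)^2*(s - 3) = s^3 - 19*s^2 + 112*s - 192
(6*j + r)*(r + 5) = 6*j*r + 30*j + r^2 + 5*r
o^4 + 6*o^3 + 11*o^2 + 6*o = o*(o + 1)*(o + 2)*(o + 3)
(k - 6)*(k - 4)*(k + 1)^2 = k^4 - 8*k^3 + 5*k^2 + 38*k + 24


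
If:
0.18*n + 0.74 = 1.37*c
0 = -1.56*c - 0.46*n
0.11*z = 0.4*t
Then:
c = 0.37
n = -1.27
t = 0.275*z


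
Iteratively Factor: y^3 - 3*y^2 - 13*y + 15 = (y - 1)*(y^2 - 2*y - 15) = (y - 1)*(y + 3)*(y - 5)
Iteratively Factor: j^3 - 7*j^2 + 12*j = (j - 3)*(j^2 - 4*j) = j*(j - 3)*(j - 4)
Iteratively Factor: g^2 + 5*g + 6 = (g + 2)*(g + 3)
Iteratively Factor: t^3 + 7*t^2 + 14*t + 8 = (t + 4)*(t^2 + 3*t + 2) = (t + 2)*(t + 4)*(t + 1)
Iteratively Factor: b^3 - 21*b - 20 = (b + 1)*(b^2 - b - 20) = (b - 5)*(b + 1)*(b + 4)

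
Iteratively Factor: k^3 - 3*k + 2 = (k + 2)*(k^2 - 2*k + 1) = (k - 1)*(k + 2)*(k - 1)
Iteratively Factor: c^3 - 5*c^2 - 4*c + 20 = (c - 2)*(c^2 - 3*c - 10) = (c - 5)*(c - 2)*(c + 2)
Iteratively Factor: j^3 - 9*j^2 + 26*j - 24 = (j - 4)*(j^2 - 5*j + 6) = (j - 4)*(j - 2)*(j - 3)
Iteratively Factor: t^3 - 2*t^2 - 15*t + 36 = (t + 4)*(t^2 - 6*t + 9) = (t - 3)*(t + 4)*(t - 3)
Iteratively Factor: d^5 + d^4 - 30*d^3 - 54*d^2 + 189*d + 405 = (d + 3)*(d^4 - 2*d^3 - 24*d^2 + 18*d + 135) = (d - 3)*(d + 3)*(d^3 + d^2 - 21*d - 45) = (d - 3)*(d + 3)^2*(d^2 - 2*d - 15) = (d - 3)*(d + 3)^3*(d - 5)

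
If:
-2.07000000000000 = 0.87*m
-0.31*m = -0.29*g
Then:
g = -2.54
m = -2.38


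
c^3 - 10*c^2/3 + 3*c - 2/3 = (c - 2)*(c - 1)*(c - 1/3)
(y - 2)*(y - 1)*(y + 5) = y^3 + 2*y^2 - 13*y + 10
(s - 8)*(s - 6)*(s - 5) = s^3 - 19*s^2 + 118*s - 240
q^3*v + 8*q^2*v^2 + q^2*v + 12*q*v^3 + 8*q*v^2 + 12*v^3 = (q + 2*v)*(q + 6*v)*(q*v + v)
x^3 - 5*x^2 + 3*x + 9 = (x - 3)^2*(x + 1)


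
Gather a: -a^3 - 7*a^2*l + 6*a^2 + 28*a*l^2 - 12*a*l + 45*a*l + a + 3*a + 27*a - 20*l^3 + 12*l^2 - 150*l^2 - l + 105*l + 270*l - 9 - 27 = -a^3 + a^2*(6 - 7*l) + a*(28*l^2 + 33*l + 31) - 20*l^3 - 138*l^2 + 374*l - 36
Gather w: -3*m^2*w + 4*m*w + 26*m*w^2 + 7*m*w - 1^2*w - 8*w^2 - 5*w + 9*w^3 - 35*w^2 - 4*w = 9*w^3 + w^2*(26*m - 43) + w*(-3*m^2 + 11*m - 10)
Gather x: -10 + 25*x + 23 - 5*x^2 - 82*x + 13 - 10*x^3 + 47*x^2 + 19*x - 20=-10*x^3 + 42*x^2 - 38*x + 6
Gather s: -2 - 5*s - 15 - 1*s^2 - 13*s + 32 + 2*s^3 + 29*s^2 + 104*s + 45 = 2*s^3 + 28*s^2 + 86*s + 60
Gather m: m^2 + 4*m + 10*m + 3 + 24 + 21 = m^2 + 14*m + 48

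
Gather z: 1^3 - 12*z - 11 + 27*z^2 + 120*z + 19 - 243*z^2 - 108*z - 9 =-216*z^2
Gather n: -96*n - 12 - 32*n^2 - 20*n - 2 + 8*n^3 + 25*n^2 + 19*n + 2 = 8*n^3 - 7*n^2 - 97*n - 12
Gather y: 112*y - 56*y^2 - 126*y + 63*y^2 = 7*y^2 - 14*y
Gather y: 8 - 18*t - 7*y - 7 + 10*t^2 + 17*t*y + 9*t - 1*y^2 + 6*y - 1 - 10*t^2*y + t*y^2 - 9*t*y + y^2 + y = 10*t^2 + t*y^2 - 9*t + y*(-10*t^2 + 8*t)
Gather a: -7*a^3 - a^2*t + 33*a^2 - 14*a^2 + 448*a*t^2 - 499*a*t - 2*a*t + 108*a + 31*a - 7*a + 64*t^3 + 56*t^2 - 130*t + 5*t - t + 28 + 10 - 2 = -7*a^3 + a^2*(19 - t) + a*(448*t^2 - 501*t + 132) + 64*t^3 + 56*t^2 - 126*t + 36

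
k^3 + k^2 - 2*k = k*(k - 1)*(k + 2)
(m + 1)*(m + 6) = m^2 + 7*m + 6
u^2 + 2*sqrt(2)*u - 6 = (u - sqrt(2))*(u + 3*sqrt(2))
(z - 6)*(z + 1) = z^2 - 5*z - 6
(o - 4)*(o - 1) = o^2 - 5*o + 4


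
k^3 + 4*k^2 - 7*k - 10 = (k - 2)*(k + 1)*(k + 5)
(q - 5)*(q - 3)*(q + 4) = q^3 - 4*q^2 - 17*q + 60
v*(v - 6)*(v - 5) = v^3 - 11*v^2 + 30*v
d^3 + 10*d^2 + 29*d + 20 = (d + 1)*(d + 4)*(d + 5)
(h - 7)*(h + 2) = h^2 - 5*h - 14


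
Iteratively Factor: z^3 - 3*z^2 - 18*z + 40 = (z - 2)*(z^2 - z - 20) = (z - 5)*(z - 2)*(z + 4)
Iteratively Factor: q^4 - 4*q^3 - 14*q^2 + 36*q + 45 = (q + 3)*(q^3 - 7*q^2 + 7*q + 15) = (q + 1)*(q + 3)*(q^2 - 8*q + 15) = (q - 3)*(q + 1)*(q + 3)*(q - 5)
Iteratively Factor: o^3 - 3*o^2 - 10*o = (o)*(o^2 - 3*o - 10) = o*(o + 2)*(o - 5)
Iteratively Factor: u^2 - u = (u - 1)*(u)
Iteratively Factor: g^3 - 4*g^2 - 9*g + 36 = (g + 3)*(g^2 - 7*g + 12) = (g - 4)*(g + 3)*(g - 3)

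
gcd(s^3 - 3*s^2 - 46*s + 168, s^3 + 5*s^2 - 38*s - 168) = s^2 + s - 42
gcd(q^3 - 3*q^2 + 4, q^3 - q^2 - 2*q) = q^2 - q - 2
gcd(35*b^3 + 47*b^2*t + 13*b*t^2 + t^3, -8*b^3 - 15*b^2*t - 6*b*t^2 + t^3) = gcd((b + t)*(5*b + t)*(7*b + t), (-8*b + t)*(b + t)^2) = b + t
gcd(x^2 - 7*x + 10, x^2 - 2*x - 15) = x - 5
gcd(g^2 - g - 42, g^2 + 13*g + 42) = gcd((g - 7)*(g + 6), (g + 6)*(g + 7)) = g + 6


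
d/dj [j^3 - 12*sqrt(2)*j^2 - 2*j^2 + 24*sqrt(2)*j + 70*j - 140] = 3*j^2 - 24*sqrt(2)*j - 4*j + 24*sqrt(2) + 70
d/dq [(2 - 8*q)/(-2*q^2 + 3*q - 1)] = 2*(-8*q^2 + 4*q + 1)/(4*q^4 - 12*q^3 + 13*q^2 - 6*q + 1)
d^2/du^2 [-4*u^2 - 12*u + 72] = -8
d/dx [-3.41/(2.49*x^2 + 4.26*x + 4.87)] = (16.9818*x + 14.5266)/(2.49*x^2 + 4.26*x + 4.87)^2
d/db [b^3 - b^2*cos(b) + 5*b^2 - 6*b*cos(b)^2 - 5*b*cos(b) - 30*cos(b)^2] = b^2*sin(b) + 3*b^2 + 5*b*sin(b) + 6*b*sin(2*b) - 2*b*cos(b) + 10*b + 30*sin(2*b) - 6*cos(b)^2 - 5*cos(b)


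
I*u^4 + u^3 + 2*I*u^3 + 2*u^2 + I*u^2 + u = u*(u + 1)*(u - I)*(I*u + I)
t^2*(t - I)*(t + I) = t^4 + t^2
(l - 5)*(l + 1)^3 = l^4 - 2*l^3 - 12*l^2 - 14*l - 5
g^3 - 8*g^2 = g^2*(g - 8)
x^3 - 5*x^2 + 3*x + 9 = (x - 3)^2*(x + 1)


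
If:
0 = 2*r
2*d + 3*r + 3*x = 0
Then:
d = -3*x/2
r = 0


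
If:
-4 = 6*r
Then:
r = -2/3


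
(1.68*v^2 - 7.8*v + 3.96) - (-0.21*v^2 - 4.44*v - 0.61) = 1.89*v^2 - 3.36*v + 4.57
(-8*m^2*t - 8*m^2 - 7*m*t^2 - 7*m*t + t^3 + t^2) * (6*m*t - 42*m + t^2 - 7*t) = -48*m^3*t^2 + 288*m^3*t + 336*m^3 - 50*m^2*t^3 + 300*m^2*t^2 + 350*m^2*t - m*t^4 + 6*m*t^3 + 7*m*t^2 + t^5 - 6*t^4 - 7*t^3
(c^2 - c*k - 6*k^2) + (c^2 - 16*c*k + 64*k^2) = 2*c^2 - 17*c*k + 58*k^2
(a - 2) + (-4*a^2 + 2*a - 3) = -4*a^2 + 3*a - 5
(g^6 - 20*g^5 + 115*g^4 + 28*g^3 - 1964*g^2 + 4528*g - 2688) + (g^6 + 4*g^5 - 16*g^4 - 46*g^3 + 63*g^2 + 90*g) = 2*g^6 - 16*g^5 + 99*g^4 - 18*g^3 - 1901*g^2 + 4618*g - 2688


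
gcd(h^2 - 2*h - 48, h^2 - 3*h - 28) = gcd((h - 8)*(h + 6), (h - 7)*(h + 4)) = 1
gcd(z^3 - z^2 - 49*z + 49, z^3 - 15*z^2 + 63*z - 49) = z^2 - 8*z + 7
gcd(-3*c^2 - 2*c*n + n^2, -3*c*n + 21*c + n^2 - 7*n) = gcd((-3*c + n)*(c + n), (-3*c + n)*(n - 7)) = 3*c - n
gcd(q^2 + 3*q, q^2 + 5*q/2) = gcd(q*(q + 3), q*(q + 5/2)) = q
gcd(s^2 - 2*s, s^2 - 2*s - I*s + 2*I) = s - 2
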